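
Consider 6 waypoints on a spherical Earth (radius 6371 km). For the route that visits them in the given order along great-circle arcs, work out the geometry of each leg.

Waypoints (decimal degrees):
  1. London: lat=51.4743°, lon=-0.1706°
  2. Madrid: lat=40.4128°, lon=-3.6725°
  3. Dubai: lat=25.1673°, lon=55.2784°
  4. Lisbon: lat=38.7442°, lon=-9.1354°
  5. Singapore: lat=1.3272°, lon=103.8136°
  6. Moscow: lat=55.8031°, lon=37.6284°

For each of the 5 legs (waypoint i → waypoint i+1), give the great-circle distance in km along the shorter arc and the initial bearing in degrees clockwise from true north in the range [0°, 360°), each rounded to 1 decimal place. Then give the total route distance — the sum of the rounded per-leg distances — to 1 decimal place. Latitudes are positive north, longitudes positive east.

Leg 1: dist=1259.0 km, bearing=193.7°
Leg 2: dist=5656.2 km, bearing=88.4°
Leg 3: dist=6135.7 km, bearing=301.0°
Leg 4: dist=11879.0 km, bearing=74.1°
Leg 5: dist=8423.8 km, bearing=328.0°
Total: 33353.7 km

Leg 1: φ1=0.8983960, φ2=0.7053364, Δφ=-0.1930596, Δλ=-0.0611197 rad; a=sin²(Δφ/2)+cosφ1·cosφ2·sin²(Δλ/2)=0.0097318582; c=2·atan2(√a, √(1-a))=0.197621788; dist=6371·c=1259.048 ≈ 1259.0 km; running total=1259.0 km
Leg 1 bearing: y=sinΔλ·cosφ2=-0.04650716, x=cosφ1·sinφ2-sinφ1·cosφ2·cosΔλ=-0.19075031; θ=atan2(y, x)=-166.2979° <0 so +360° → 193.7021° ≈ 193.7°
Leg 2: φ1=0.7053364, φ2=0.4392522, Δφ=-0.2660842, Δλ=1.0288873 rad; a=sin²(Δφ/2)+cosφ1·cosφ2·sin²(Δλ/2)=0.1844400881; c=2·atan2(√a, √(1-a))=0.887800304; dist=6371·c=5656.176 ≈ 5656.2 km; running total=6915.2 km
Leg 2 bearing: y=sinΔλ·cosφ2=0.77539658, x=cosφ1·sinφ2-sinφ1·cosφ2·cosΔλ=0.02116401; θ=atan2(y, x)=88.4365° ≈ 88.4°
Leg 3: φ1=0.4392522, φ2=0.6762139, Δφ=0.2369616, Δλ=-1.1242329 rad; a=sin²(Δφ/2)+cosφ1·cosφ2·sin²(Δλ/2)=0.2144962213; c=2·atan2(√a, √(1-a))=0.963063680; dist=6371·c=6135.679 ≈ 6135.7 km; running total=13050.9 km
Leg 3 bearing: y=sinΔλ·cosφ2=-0.70346348, x=cosφ1·sinφ2-sinφ1·cosφ2·cosΔλ=0.42318967; θ=atan2(y, x)=-58.9697° <0 so +360° → 301.0303° ≈ 301.0°
Leg 4: φ1=0.6762139, φ2=0.0231640, Δφ=-0.6530498, Δλ=1.9713319 rad; a=sin²(Δφ/2)+cosφ1·cosφ2·sin²(Δλ/2)=0.6447666829; c=2·atan2(√a, √(1-a))=1.864535613; dist=6371·c=11878.956 ≈ 11879.0 km; running total=24929.9 km
Leg 4 bearing: y=sinΔλ·cosφ2=0.92060525, x=cosφ1·sinφ2-sinφ1·cosφ2·cosΔλ=0.26202369; θ=atan2(y, x)=74.1125° ≈ 74.1°
Leg 5: φ1=0.0231640, φ2=0.9739478, Δφ=0.9507838, Δλ=-1.1551497 rad; a=sin²(Δφ/2)+cosφ1·cosφ2·sin²(Δλ/2)=0.3769812591; c=2·atan2(√a, √(1-a))=1.322206394; dist=6371·c=8423.777 ≈ 8423.8 km; running total=33353.7 km
Leg 5 bearing: y=sinΔλ·cosφ2=-0.51418407, x=cosφ1·sinφ2-sinφ1·cosφ2·cosΔλ=0.82163270; θ=atan2(y, x)=-32.0386° <0 so +360° → 327.9614° ≈ 328.0°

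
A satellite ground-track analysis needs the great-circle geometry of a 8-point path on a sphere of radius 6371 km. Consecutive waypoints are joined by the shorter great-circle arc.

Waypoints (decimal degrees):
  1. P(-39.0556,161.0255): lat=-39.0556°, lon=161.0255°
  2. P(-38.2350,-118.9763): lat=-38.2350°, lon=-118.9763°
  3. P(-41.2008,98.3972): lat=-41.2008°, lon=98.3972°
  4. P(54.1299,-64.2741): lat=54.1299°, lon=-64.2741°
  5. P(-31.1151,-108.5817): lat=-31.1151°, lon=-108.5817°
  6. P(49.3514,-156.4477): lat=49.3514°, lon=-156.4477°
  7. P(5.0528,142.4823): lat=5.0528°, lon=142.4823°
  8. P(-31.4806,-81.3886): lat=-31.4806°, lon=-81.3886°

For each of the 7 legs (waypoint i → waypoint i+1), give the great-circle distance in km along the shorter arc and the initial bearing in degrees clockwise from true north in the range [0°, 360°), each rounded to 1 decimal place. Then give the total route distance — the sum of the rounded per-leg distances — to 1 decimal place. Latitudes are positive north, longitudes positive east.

Leg 1: φ1=-0.6816488, φ2=-0.6673266, Δφ=0.0143222, Δλ=-4.8869533 rad; a=sin²(Δφ/2)+cosφ1·cosφ2·sin²(Δλ/2)=0.2520592537; c=2·atan2(√a, √(1-a))=1.051946701; dist=6371·c=6701.952 ≈ 6702.0 km; running total=6702.0 km
Leg 1 bearing: y=sinΔλ·cosφ2=0.77354151, x=cosφ1·sinφ2-sinφ1·cosφ2·cosΔλ=-0.39463285; θ=atan2(y, x)=117.0290° ≈ 117.0°
Leg 2: φ1=-0.6673266, φ2=-0.7190896, Δφ=-0.0517630, Δλ=3.7938833 rad; a=sin²(Δφ/2)+cosφ1·cosφ2·sin²(Δλ/2)=0.5310011971; c=2·atan2(√a, √(1-a))=1.632838516; dist=6371·c=10402.814 ≈ 10402.8 km; running total=17104.8 km
Leg 2 bearing: y=sinΔλ·cosφ2=-0.45671655, x=cosφ1·sinφ2-sinφ1·cosφ2·cosΔλ=-0.88744898; θ=atan2(y, x)=-152.7678° <0 so +360° → 207.2322° ≈ 207.2°
Leg 3: φ1=-0.7190896, φ2=0.9447450, Δφ=1.6638346, Δλ=-2.8391498 rad; a=sin²(Δφ/2)+cosφ1·cosφ2·sin²(Δλ/2)=0.9773186351; c=2·atan2(√a, √(1-a))=2.839235571; dist=6371·c=18088.770 ≈ 18088.8 km; running total=35193.6 km
Leg 3 bearing: y=sinΔλ·cosφ2=-0.17452688, x=cosφ1·sinφ2-sinφ1·cosφ2·cosΔλ=0.24126344; θ=atan2(y, x)=-35.8815° <0 so +360° → 324.1185° ≈ 324.1°
Leg 4: φ1=0.9447450, φ2=-0.5430609, Δφ=-1.4878059, Δλ=-0.7733135 rad; a=sin²(Δφ/2)+cosφ1·cosφ2·sin²(Δλ/2)=0.5298869551; c=2·atan2(√a, √(1-a))=1.630605889; dist=6371·c=10388.590 ≈ 10388.6 km; running total=45582.2 km
Leg 4 bearing: y=sinΔλ·cosφ2=-0.59801619, x=cosφ1·sinφ2-sinφ1·cosφ2·cosΔλ=-0.79925197; θ=atan2(y, x)=-143.1954° <0 so +360° → 216.8046° ≈ 216.8°
Leg 5: φ1=-0.5430609, φ2=0.8613444, Δφ=1.4044054, Δλ=-0.8354193 rad; a=sin²(Δφ/2)+cosφ1·cosφ2·sin²(Δλ/2)=0.5089665250; c=2·atan2(√a, √(1-a))=1.588730338; dist=6371·c=10121.801 ≈ 10121.8 km; running total=55704.0 km
Leg 5 bearing: y=sinΔλ·cosφ2=-0.48307719, x=cosφ1·sinφ2-sinφ1·cosφ2·cosΔλ=0.87539410; θ=atan2(y, x)=-28.8917° <0 so +360° → 331.1083° ≈ 331.1°
Leg 6: φ1=0.8613444, φ2=0.0881880, Δφ=-0.7731564, Δλ=5.2173127 rad; a=sin²(Δφ/2)+cosφ1·cosφ2·sin²(Δλ/2)=0.3096419639; c=2·atan2(√a, √(1-a))=1.180225764; dist=6371·c=7519.218 ≈ 7519.2 km; running total=63223.2 km
Leg 6 bearing: y=sinΔλ·cosφ2=-0.87181025, x=cosφ1·sinφ2-sinφ1·cosφ2·cosΔλ=-0.30822420; θ=atan2(y, x)=-109.4708° <0 so +360° → 250.5292° ≈ 250.5°
Leg 7: φ1=0.0881880, φ2=-0.5494401, Δφ=-0.6376281, Δλ=-3.9072843 rad; a=sin²(Δφ/2)+cosφ1·cosφ2·sin²(Δλ/2)=0.8292011777; c=2·atan2(√a, √(1-a))=2.289490465; dist=6371·c=14586.344 ≈ 14586.3 km; running total=77809.5 km
Leg 7 bearing: y=sinΔλ·cosφ2=0.59103271, x=cosφ1·sinφ2-sinφ1·cosφ2·cosΔλ=-0.46603291; θ=atan2(y, x)=128.2560° ≈ 128.3°

Leg 1: dist=6702.0 km, bearing=117.0°
Leg 2: dist=10402.8 km, bearing=207.2°
Leg 3: dist=18088.8 km, bearing=324.1°
Leg 4: dist=10388.6 km, bearing=216.8°
Leg 5: dist=10121.8 km, bearing=331.1°
Leg 6: dist=7519.2 km, bearing=250.5°
Leg 7: dist=14586.3 km, bearing=128.3°
Total: 77809.5 km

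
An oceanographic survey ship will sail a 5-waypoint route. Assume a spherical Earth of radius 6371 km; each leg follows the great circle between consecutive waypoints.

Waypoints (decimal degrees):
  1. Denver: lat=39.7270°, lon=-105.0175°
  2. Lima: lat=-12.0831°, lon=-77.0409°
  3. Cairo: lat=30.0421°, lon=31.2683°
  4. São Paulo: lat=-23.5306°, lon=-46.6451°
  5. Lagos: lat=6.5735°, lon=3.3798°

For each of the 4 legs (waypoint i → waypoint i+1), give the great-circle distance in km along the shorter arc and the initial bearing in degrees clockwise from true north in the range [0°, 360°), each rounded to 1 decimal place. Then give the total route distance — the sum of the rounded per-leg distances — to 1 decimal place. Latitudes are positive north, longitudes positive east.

Leg 1: dist=6445.8 km, bearing=147.2°
Leg 2: dist=12427.1 km, bearing=62.2°
Leg 3: dist=10222.2 km, bearing=243.8°
Leg 4: dist=6377.4 km, bearing=64.7°
Total: 35472.5 km

Leg 1: φ1=0.6933670, φ2=-0.2108899, Δφ=-0.9042568, Δλ=0.4882838 rad; a=sin²(Δφ/2)+cosφ1·cosφ2·sin²(Δλ/2)=0.2348081653; c=2·atan2(√a, √(1-a))=1.011743256; dist=6371·c=6445.816 ≈ 6445.8 km; running total=6445.8 km
Leg 1 bearing: y=sinΔλ·cosφ2=0.45871778, x=cosφ1·sinφ2-sinφ1·cosφ2·cosΔλ=-0.71293139; θ=atan2(y, x)=147.2418° ≈ 147.2°
Leg 2: φ1=-0.2108899, φ2=0.5243336, Δφ=0.7352234, Δλ=1.8903522 rad; a=sin²(Δφ/2)+cosφ1·cosφ2·sin²(Δλ/2)=0.6853576798; c=2·atan2(√a, √(1-a))=1.950575471; dist=6371·c=12427.116 ≈ 12427.1 km; running total=18872.9 km
Leg 2 bearing: y=sinΔλ·cosφ2=0.82183389, x=cosφ1·sinφ2-sinφ1·cosφ2·cosΔλ=0.43261897; θ=atan2(y, x)=62.2374° ≈ 62.2°
Leg 3: φ1=0.5243336, φ2=-0.4106864, Δφ=-0.9350200, Δλ=-1.3598454 rad; a=sin²(Δφ/2)+cosφ1·cosφ2·sin²(Δλ/2)=0.5168428641; c=2·atan2(√a, √(1-a))=1.604488429; dist=6371·c=10222.196 ≈ 10222.2 km; running total=29095.1 km
Leg 3 bearing: y=sinΔλ·cosφ2=-0.89652253, x=cosφ1·sinφ2-sinφ1·cosφ2·cosΔλ=-0.44171554; θ=atan2(y, x)=-116.2294° <0 so +360° → 243.7706° ≈ 243.8°
Leg 4: φ1=-0.4106864, φ2=0.1147292, Δφ=0.5254157, Δλ=0.8730992 rad; a=sin²(Δφ/2)+cosφ1·cosφ2·sin²(Δλ/2)=0.2302718732; c=2·atan2(√a, √(1-a))=1.001005120; dist=6371·c=6377.404 ≈ 6377.4 km; running total=35472.5 km
Leg 4 bearing: y=sinΔλ·cosφ2=0.76128577, x=cosφ1·sinφ2-sinφ1·cosφ2·cosΔλ=0.35976511; θ=atan2(y, x)=64.7057° ≈ 64.7°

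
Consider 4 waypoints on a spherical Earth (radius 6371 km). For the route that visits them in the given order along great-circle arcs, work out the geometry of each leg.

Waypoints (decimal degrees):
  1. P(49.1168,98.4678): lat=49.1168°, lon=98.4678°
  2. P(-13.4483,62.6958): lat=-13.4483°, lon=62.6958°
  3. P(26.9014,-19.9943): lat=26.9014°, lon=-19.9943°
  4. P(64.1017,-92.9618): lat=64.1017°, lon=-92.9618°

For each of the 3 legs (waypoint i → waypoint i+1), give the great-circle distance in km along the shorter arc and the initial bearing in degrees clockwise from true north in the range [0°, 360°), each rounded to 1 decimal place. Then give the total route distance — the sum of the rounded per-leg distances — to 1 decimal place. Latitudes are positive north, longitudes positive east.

Leg 1: φ1=0.8572499, φ2=-0.2347171, Δφ=-1.0919670, Δλ=-0.6243392 rad; a=sin²(Δφ/2)+cosφ1·cosφ2·sin²(Δλ/2)=0.3296745762; c=2·atan2(√a, √(1-a))=1.223187265; dist=6371·c=7792.926 ≈ 7792.9 km; running total=7792.9 km
Leg 1 bearing: y=sinΔλ·cosφ2=-0.56853267, x=cosφ1·sinφ2-sinφ1·cosφ2·cosΔλ=-0.74881747; θ=atan2(y, x)=-142.7928° <0 so +360° → 217.2072° ≈ 217.2°
Leg 2: φ1=-0.2347171, φ2=0.4695180, Δφ=0.7042351, Δλ=-1.4432145 rad; a=sin²(Δφ/2)+cosφ1·cosφ2·sin²(Δλ/2)=0.4974353796; c=2·atan2(√a, √(1-a))=1.565667063; dist=6371·c=9974.865 ≈ 9974.9 km; running total=17767.8 km
Leg 2 bearing: y=sinΔλ·cosφ2=-0.88453846, x=cosφ1·sinφ2-sinφ1·cosφ2·cosΔλ=0.46643908; θ=atan2(y, x)=-62.1962° <0 so +360° → 297.8038° ≈ 297.8°
Leg 3: φ1=0.4695180, φ2=1.1187857, Δφ=0.6492677, Δλ=-1.2735231 rad; a=sin²(Δφ/2)+cosφ1·cosφ2·sin²(Δλ/2)=0.2394451815; c=2·atan2(√a, √(1-a))=1.022645774; dist=6371·c=6515.276 ≈ 6515.3 km; running total=24283.1 km
Leg 3 bearing: y=sinΔλ·cosφ2=-0.41761760, x=cosφ1·sinφ2-sinφ1·cosφ2·cosΔλ=0.74433882; θ=atan2(y, x)=-29.2950° <0 so +360° → 330.7050° ≈ 330.7°

Leg 1: dist=7792.9 km, bearing=217.2°
Leg 2: dist=9974.9 km, bearing=297.8°
Leg 3: dist=6515.3 km, bearing=330.7°
Total: 24283.1 km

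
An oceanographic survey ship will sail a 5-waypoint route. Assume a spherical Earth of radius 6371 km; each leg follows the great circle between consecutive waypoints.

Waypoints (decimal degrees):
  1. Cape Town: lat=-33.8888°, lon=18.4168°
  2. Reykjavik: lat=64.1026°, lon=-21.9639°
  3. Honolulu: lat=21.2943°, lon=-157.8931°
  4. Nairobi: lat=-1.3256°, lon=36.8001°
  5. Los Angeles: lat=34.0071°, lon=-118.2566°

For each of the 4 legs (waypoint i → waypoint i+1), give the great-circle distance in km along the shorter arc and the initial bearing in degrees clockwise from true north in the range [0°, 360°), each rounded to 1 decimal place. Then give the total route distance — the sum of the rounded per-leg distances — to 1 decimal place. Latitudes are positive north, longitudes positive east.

Leg 1: φ1=-0.5914711, φ2=1.1188014, Δφ=1.7102726, Δλ=-0.7047762 rad; a=sin²(Δφ/2)+cosφ1·cosφ2·sin²(Δλ/2)=0.6127015432; c=2·atan2(√a, √(1-a))=1.798153077; dist=6371·c=11456.033 ≈ 11456.0 km; running total=11456.0 km
Leg 1 bearing: y=sinΔλ·cosφ2=-0.28296142, x=cosφ1·sinφ2-sinφ1·cosφ2·cosΔλ=0.93226943; θ=atan2(y, x)=-16.8840° <0 so +360° → 343.1160° ≈ 343.1°
Leg 2: φ1=1.1188014, φ2=0.3716556, Δφ=-0.7471458, Δλ=-2.3724121 rad; a=sin²(Δφ/2)+cosφ1·cosφ2·sin²(Δλ/2)=0.4828454279; c=2·atan2(√a, √(1-a))=1.536480448; dist=6371·c=9788.917 ≈ 9788.9 km; running total=21244.9 km
Leg 2 bearing: y=sinΔλ·cosφ2=-0.64805991, x=cosφ1·sinφ2-sinφ1·cosφ2·cosΔλ=0.76081616; θ=atan2(y, x)=-40.4242° <0 so +360° → 319.5758° ≈ 319.6°
Leg 3: φ1=0.3716556, φ2=-0.0231361, Δφ=-0.3947917, Δλ=3.3980374 rad; a=sin²(Δφ/2)+cosφ1·cosφ2·sin²(Δλ/2)=0.9547090002; c=2·atan2(√a, √(1-a))=2.712678810; dist=6371·c=17282.477 ≈ 17282.5 km; running total=38527.4 km
Leg 3 bearing: y=sinΔλ·cosφ2=-0.25357526, x=cosφ1·sinφ2-sinφ1·cosφ2·cosΔλ=0.32963387; θ=atan2(y, x)=-37.5698° <0 so +360° → 322.4302° ≈ 322.4°
Leg 4: φ1=-0.0231361, φ2=0.5935359, Δφ=0.6166719, Δλ=-2.7062499 rad; a=sin²(Δφ/2)+cosφ1·cosφ2·sin²(Δλ/2)=0.8821921609; c=2·atan2(√a, √(1-a))=2.440882222; dist=6371·c=15550.861 ≈ 15550.9 km; running total=54078.3 km
Leg 4 bearing: y=sinΔλ·cosφ2=-0.34959347, x=cosφ1·sinφ2-sinφ1·cosφ2·cosΔλ=0.54175734; θ=atan2(y, x)=-32.8340° <0 so +360° → 327.1660° ≈ 327.2°

Leg 1: dist=11456.0 km, bearing=343.1°
Leg 2: dist=9788.9 km, bearing=319.6°
Leg 3: dist=17282.5 km, bearing=322.4°
Leg 4: dist=15550.9 km, bearing=327.2°
Total: 54078.3 km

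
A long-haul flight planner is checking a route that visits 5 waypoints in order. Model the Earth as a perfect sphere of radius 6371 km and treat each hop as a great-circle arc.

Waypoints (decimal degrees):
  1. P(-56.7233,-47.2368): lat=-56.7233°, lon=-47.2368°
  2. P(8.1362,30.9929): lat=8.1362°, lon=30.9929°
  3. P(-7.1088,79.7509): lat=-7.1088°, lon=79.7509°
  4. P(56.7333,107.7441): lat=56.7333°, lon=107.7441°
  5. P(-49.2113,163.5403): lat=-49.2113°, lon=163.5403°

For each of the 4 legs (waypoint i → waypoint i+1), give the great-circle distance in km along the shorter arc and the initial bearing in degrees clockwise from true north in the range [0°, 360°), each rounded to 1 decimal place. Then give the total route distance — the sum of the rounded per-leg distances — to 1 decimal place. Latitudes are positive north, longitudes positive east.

Leg 1: dist=10055.5 km, bearing=75.7°
Leg 2: dist=5664.8 km, bearing=106.1°
Leg 3: dist=7543.7 km, bearing=16.1°
Leg 4: dist=12850.8 km, bearing=143.2°
Total: 36114.8 km

Leg 1: φ1=-0.9900083, φ2=0.1420035, Δφ=1.1320118, Δλ=1.3653658 rad; a=sin²(Δφ/2)+cosφ1·cosφ2·sin²(Δλ/2)=0.5037610907; c=2·atan2(√a, √(1-a))=1.578318579; dist=6371·c=10055.468 ≈ 10055.5 km; running total=10055.5 km
Leg 1 bearing: y=sinΔλ·cosφ2=0.96911934, x=cosφ1·sinφ2-sinφ1·cosφ2·cosΔλ=0.24647741; θ=atan2(y, x)=75.7304° ≈ 75.7°
Leg 2: φ1=0.1420035, φ2=-0.1240720, Δφ=-0.2660754, Δλ=0.8509876 rad; a=sin²(Δφ/2)+cosφ1·cosφ2·sin²(Δλ/2)=0.1849629460; c=2·atan2(√a, √(1-a))=0.889147685; dist=6371·c=5664.760 ≈ 5664.8 km; running total=15720.3 km
Leg 2 bearing: y=sinΔλ·cosφ2=0.74615172, x=cosφ1·sinφ2-sinφ1·cosφ2·cosΔλ=-0.21509122; θ=atan2(y, x)=106.0805° ≈ 106.1°
Leg 3: φ1=-0.1240720, φ2=0.9901829, Δφ=1.1142548, Δλ=0.4885735 rad; a=sin²(Δφ/2)+cosφ1·cosφ2·sin²(Δλ/2)=0.3114186181; c=2·atan2(√a, √(1-a))=1.184065432; dist=6371·c=7543.681 ≈ 7543.7 km; running total=23264.0 km
Leg 3 bearing: y=sinΔλ·cosφ2=0.25746502, x=cosφ1·sinφ2-sinφ1·cosφ2·cosΔλ=0.88964038; θ=atan2(y, x)=16.1406° ≈ 16.1°
Leg 4: φ1=0.9901829, φ2=-0.8588992, Δφ=-1.8490821, Δλ=0.9738274 rad; a=sin²(Δφ/2)+cosφ1·cosφ2·sin²(Δλ/2)=0.7158063340; c=2·atan2(√a, √(1-a))=2.017076104; dist=6371·c=12850.792 ≈ 12850.8 km; running total=36114.8 km
Leg 4 bearing: y=sinΔλ·cosφ2=0.54028364, x=cosφ1·sinφ2-sinφ1·cosφ2·cosΔλ=-0.72236008; θ=atan2(y, x)=143.2056° ≈ 143.2°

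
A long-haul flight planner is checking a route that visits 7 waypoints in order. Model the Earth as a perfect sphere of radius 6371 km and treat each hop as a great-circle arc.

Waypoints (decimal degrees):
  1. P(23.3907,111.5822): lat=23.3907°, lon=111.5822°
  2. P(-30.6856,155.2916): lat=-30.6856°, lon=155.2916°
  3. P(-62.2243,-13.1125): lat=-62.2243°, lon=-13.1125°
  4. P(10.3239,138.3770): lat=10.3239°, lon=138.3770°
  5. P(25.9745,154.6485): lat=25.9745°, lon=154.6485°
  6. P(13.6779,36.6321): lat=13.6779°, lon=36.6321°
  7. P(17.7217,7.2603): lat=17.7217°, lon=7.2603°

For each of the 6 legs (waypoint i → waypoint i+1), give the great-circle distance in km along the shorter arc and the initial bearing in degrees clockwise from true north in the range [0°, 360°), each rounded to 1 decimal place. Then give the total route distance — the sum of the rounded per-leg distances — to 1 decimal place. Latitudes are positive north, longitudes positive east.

Leg 1: dist=7606.9 km, bearing=140.3°
Leg 2: dist=9631.8 km, bearing=185.4°
Leg 3: dist=13805.4 km, bearing=145.4°
Leg 4: dist=2440.9 km, bearing=42.4°
Leg 5: dist=11993.8 km, bearing=295.7°
Leg 6: dist=3172.8 km, bearing=282.0°
Total: 48651.6 km

Leg 1: φ1=0.4082447, φ2=-0.5355648, Δφ=-0.9438095, Δλ=0.7628729 rad; a=sin²(Δφ/2)+cosφ1·cosφ2·sin²(Δλ/2)=0.3160229740; c=2·atan2(√a, √(1-a))=1.193988580; dist=6371·c=7606.901 ≈ 7606.9 km; running total=7606.9 km
Leg 1 bearing: y=sinΔλ·cosφ2=0.59424744, x=cosφ1·sinφ2-sinφ1·cosφ2·cosΔλ=-0.71517816; θ=atan2(y, x)=140.2765° ≈ 140.3°
Leg 2: φ1=-0.5355648, φ2=-1.0860189, Δφ=-0.5504542, Δλ=-2.9392060 rad; a=sin²(Δφ/2)+cosφ1·cosφ2·sin²(Δλ/2)=0.4705274105; c=2·atan2(√a, √(1-a))=1.511816960; dist=6371·c=9631.786 ≈ 9631.8 km; running total=17238.7 km
Leg 2 bearing: y=sinΔλ·cosφ2=-0.09367194, x=cosφ1·sinφ2-sinφ1·cosφ2·cosΔλ=-0.99385665; θ=atan2(y, x)=-174.6157° <0 so +360° → 185.3843° ≈ 185.4°
Leg 3: φ1=-1.0860189, φ2=0.1801860, Δφ=1.2662050, Δλ=2.6439906 rad; a=sin²(Δφ/2)+cosφ1·cosφ2·sin²(Δλ/2)=0.7807159720; c=2·atan2(√a, √(1-a))=2.166911511; dist=6371·c=13805.393 ≈ 13805.4 km; running total=31044.1 km
Leg 3 bearing: y=sinΔλ·cosφ2=0.46959217, x=cosφ1·sinφ2-sinφ1·cosφ2·cosΔλ=-0.68137902; θ=atan2(y, x)=145.4262° ≈ 145.4°
Leg 4: φ1=0.1801860, φ2=0.4533405, Δφ=0.2731545, Δλ=0.2839912 rad; a=sin²(Δφ/2)+cosφ1·cosφ2·sin²(Δλ/2)=0.0362507643; c=2·atan2(√a, √(1-a))=0.383131701; dist=6371·c=2440.932 ≈ 2440.9 km; running total=33485.0 km
Leg 4 bearing: y=sinΔλ·cosφ2=0.25188707, x=cosφ1·sinφ2-sinφ1·cosφ2·cosΔλ=0.27622362; θ=atan2(y, x)=42.3615° ≈ 42.4°
Leg 5: φ1=0.4533405, φ2=0.2387244, Δφ=-0.2146162, Δλ=-2.0597748 rad; a=sin²(Δφ/2)+cosφ1·cosφ2·sin²(Δλ/2)=0.6533686251; c=2·atan2(√a, √(1-a))=1.882559458; dist=6371·c=11993.786 ≈ 11993.8 km; running total=45478.8 km
Leg 5 bearing: y=sinΔλ·cosφ2=-0.85777695, x=cosφ1·sinφ2-sinφ1·cosφ2·cosΔλ=0.41246935; θ=atan2(y, x)=-64.3190° <0 so +360° → 295.6810° ≈ 295.7°
Leg 6: φ1=0.2387244, φ2=0.3093020, Δφ=0.0705776, Δλ=-0.5126346 rad; a=sin²(Δφ/2)+cosφ1·cosφ2·sin²(Δλ/2)=0.0607309187; c=2·atan2(√a, √(1-a))=0.498003129; dist=6371·c=3172.778 ≈ 3172.8 km; running total=48651.6 km
Leg 6 bearing: y=sinΔλ·cosφ2=-0.46720003, x=cosφ1·sinφ2-sinφ1·cosφ2·cosΔλ=0.09947275; θ=atan2(y, x)=-77.9805° <0 so +360° → 282.0195° ≈ 282.0°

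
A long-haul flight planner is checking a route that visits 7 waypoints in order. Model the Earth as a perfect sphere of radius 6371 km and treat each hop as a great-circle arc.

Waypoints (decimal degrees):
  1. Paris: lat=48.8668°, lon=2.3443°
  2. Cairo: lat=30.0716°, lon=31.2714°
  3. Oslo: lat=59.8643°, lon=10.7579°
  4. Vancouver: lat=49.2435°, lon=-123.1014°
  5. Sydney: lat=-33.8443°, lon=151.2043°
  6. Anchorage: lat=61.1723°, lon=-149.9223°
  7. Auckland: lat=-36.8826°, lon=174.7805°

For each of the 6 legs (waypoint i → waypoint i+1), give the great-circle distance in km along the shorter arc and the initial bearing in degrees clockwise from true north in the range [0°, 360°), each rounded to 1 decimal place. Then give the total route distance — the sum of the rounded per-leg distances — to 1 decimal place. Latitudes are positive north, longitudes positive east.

Leg 1: φ1=0.8528866, φ2=0.5248484, Δφ=-0.3280381, Δλ=0.5048731 rad; a=sin²(Δφ/2)+cosφ1·cosφ2·sin²(Δλ/2)=0.0621741340; c=2·atan2(√a, √(1-a))=0.504012656; dist=6371·c=3211.065 ≈ 3211.1 km; running total=3211.1 km
Leg 1 bearing: y=sinΔλ·cosφ2=0.41859082, x=cosφ1·sinφ2-sinφ1·cosφ2·cosΔλ=-0.24086462; θ=atan2(y, x)=119.9169° ≈ 119.9°
Leg 2: φ1=0.5248484, φ2=1.0448291, Δφ=0.5199807, Δλ=-0.3580281 rad; a=sin²(Δφ/2)+cosφ1·cosφ2·sin²(Δλ/2)=0.0798606845; c=2·atan2(√a, √(1-a))=0.572999376; dist=6371·c=3650.579 ≈ 3650.6 km; running total=6861.7 km
Leg 2 bearing: y=sinΔλ·cosφ2=-0.17593231, x=cosφ1·sinφ2-sinφ1·cosφ2·cosΔλ=0.51281541; θ=atan2(y, x)=-18.9356° <0 so +360° → 341.0644° ≈ 341.1°
Leg 3: φ1=1.0448291, φ2=0.8594612, Δφ=-0.1853679, Δλ=-2.3362855 rad; a=sin²(Δφ/2)+cosφ1·cosφ2·sin²(Δλ/2)=0.2859973625; c=2·atan2(√a, √(1-a))=1.128511807; dist=6371·c=7189.749 ≈ 7189.7 km; running total=14051.4 km
Leg 3 bearing: y=sinΔλ·cosφ2=-0.47073013, x=cosφ1·sinφ2-sinφ1·cosφ2·cosΔλ=0.77150802; θ=atan2(y, x)=-31.3892° <0 so +360° → 328.6108° ≈ 328.6°
Leg 4: φ1=0.8594612, φ2=-0.5906945, Δφ=-1.4501557, Δλ=4.7875376 rad; a=sin²(Δφ/2)+cosφ1·cosφ2·sin²(Δλ/2)=0.6905832066; c=2·atan2(√a, √(1-a))=1.961853956; dist=6371·c=12498.972 ≈ 12499.0 km; running total=26550.4 km
Leg 4 bearing: y=sinΔλ·cosφ2=-0.82821001, x=cosφ1·sinφ2-sinφ1·cosφ2·cosΔλ=-0.41082886; θ=atan2(y, x)=-116.3834° <0 so +360° → 243.6166° ≈ 243.6°
Leg 5: φ1=-0.5906945, φ2=1.0676580, Δφ=1.6583525, Δλ=-5.2556506 rad; a=sin²(Δφ/2)+cosφ1·cosφ2·sin²(Δλ/2)=0.6404505834; c=2·atan2(√a, √(1-a))=1.855529280; dist=6371·c=11821.577 ≈ 11821.6 km; running total=38372.0 km
Leg 5 bearing: y=sinΔλ·cosφ2=0.41275686, x=cosφ1·sinφ2-sinφ1·cosφ2·cosΔλ=0.86644464; θ=atan2(y, x)=25.4722° ≈ 25.5°
Leg 6: φ1=1.0676580, φ2=-0.6437228, Δφ=-1.7113809, Δλ=5.6671330 rad; a=sin²(Δφ/2)+cosφ1·cosφ2·sin²(Δλ/2)=0.6055113164; c=2·atan2(√a, √(1-a))=1.783417360; dist=6371·c=11362.152 ≈ 11362.2 km; running total=49734.2 km
Leg 6 bearing: y=sinΔλ·cosφ2=-0.46217732, x=cosφ1·sinφ2-sinφ1·cosφ2·cosΔλ=-0.86131386; θ=atan2(y, x)=-151.7822° <0 so +360° → 208.2178° ≈ 208.2°

Leg 1: dist=3211.1 km, bearing=119.9°
Leg 2: dist=3650.6 km, bearing=341.1°
Leg 3: dist=7189.7 km, bearing=328.6°
Leg 4: dist=12499.0 km, bearing=243.6°
Leg 5: dist=11821.6 km, bearing=25.5°
Leg 6: dist=11362.2 km, bearing=208.2°
Total: 49734.2 km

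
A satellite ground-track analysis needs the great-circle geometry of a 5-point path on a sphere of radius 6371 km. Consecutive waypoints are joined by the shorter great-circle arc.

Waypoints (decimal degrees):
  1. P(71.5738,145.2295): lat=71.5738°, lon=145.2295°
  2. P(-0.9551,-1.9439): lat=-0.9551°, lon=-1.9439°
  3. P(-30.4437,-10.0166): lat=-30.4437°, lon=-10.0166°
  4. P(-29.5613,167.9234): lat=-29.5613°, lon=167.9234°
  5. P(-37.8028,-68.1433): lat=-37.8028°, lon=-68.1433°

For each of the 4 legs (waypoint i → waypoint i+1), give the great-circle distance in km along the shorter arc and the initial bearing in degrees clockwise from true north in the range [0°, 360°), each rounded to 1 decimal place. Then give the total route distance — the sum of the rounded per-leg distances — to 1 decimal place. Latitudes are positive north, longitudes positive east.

Leg 1: φ1=1.2491985, φ2=-0.0166696, Δφ=-1.2658681, Δλ=-2.5686604 rad; a=sin²(Δφ/2)+cosφ1·cosφ2·sin²(Δλ/2)=0.6406932946; c=2·atan2(√a, √(1-a))=1.856035105; dist=6371·c=11824.800 ≈ 11824.8 km; running total=11824.8 km
Leg 1 bearing: y=sinΔλ·cosφ2=-0.54202307, x=cosφ1·sinφ2-sinφ1·cosφ2·cosΔλ=0.79185388; θ=atan2(y, x)=-34.3916° <0 so +360° → 325.6084° ≈ 325.6°
Leg 2: φ1=-0.0166696, φ2=-0.5313428, Δφ=-0.5146732, Δλ=-0.1408952 rad; a=sin²(Δφ/2)+cosφ1·cosφ2·sin²(Δλ/2)=0.0690441269; c=2·atan2(√a, √(1-a))=0.531768381; dist=6371·c=3387.896 ≈ 3387.9 km; running total=15212.7 km
Leg 2 bearing: y=sinΔλ·cosφ2=-0.12106812, x=cosφ1·sinφ2-sinφ1·cosφ2·cosΔλ=-0.49239278; θ=atan2(y, x)=-166.1863° <0 so +360° → 193.8137° ≈ 193.8°
Leg 3: φ1=-0.5313428, φ2=-0.5159420, Δφ=0.0154008, Δλ=3.1056389 rad; a=sin²(Δφ/2)+cosφ1·cosφ2·sin²(Δλ/2)=0.7497198926; c=2·atan2(√a, √(1-a))=2.093748343; dist=6371·c=13339.271 ≈ 13339.3 km; running total=28552.0 km
Leg 3 bearing: y=sinΔλ·cosφ2=0.03126688, x=cosφ1·sinφ2-sinφ1·cosφ2·cosΔλ=-0.86578420; θ=atan2(y, x)=177.9317° ≈ 177.9°
Leg 4: φ1=-0.5159420, φ2=-0.6597833, Δφ=-0.1438413, Δλ=-4.1201412 rad; a=sin²(Δφ/2)+cosφ1·cosφ2·sin²(Δλ/2)=0.5406276267; c=2·atan2(√a, √(1-a))=1.652141260; dist=6371·c=10525.792 ≈ 10525.8 km; running total=39077.8 km
Leg 4 bearing: y=sinΔλ·cosφ2=0.65555727, x=cosφ1·sinφ2-sinφ1·cosφ2·cosΔλ=-0.75076111; θ=atan2(y, x)=138.8729° ≈ 138.9°

Leg 1: dist=11824.8 km, bearing=325.6°
Leg 2: dist=3387.9 km, bearing=193.8°
Leg 3: dist=13339.3 km, bearing=177.9°
Leg 4: dist=10525.8 km, bearing=138.9°
Total: 39077.8 km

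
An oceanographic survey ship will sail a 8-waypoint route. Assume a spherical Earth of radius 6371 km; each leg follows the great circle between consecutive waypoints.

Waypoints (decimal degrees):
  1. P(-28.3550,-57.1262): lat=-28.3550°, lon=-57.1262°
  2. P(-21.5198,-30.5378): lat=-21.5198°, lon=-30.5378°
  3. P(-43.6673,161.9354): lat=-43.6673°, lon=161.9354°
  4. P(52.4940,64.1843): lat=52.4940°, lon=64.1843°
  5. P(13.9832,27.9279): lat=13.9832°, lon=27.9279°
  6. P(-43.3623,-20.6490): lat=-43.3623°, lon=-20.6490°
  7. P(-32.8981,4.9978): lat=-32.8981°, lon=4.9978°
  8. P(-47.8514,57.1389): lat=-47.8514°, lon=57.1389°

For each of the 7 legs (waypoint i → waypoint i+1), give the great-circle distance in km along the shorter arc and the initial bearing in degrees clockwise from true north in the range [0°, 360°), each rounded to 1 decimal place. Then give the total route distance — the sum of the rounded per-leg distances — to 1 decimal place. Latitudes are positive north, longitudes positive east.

Leg 1: dist=2779.8 km, bearing=80.2°
Leg 2: dist=12655.6 km, bearing=189.8°
Leg 3: dist=14164.4 km, bearing=310.6°
Leg 4: dist=5346.2 km, bearing=230.5°
Leg 5: dist=8060.7 km, bearing=214.9°
Leg 6: dist=2512.7 km, bearing=71.0°
Leg 7: dist=4619.1 km, bearing=127.0°
Total: 50138.5 km

Leg 1: φ1=-0.4948881, φ2=-0.3755914, Δφ=0.1192967, Δλ=0.4640551 rad; a=sin²(Δφ/2)+cosφ1·cosφ2·sin²(Δλ/2)=0.0468433189; c=2·atan2(√a, √(1-a))=0.436319121; dist=6371·c=2779.789 ≈ 2779.8 km; running total=2779.8 km
Leg 1 bearing: y=sinΔλ·cosφ2=0.41637777, x=cosφ1·sinφ2-sinφ1·cosφ2·cosΔλ=0.07228861; θ=atan2(y, x)=80.1509° ≈ 80.2°
Leg 2: φ1=-0.3755914, φ2=-0.7621382, Δφ=-0.3865468, Δλ=3.3592911 rad; a=sin²(Δφ/2)+cosφ1·cosφ2·sin²(Δλ/2)=0.7018866155; c=2·atan2(√a, √(1-a))=1.986433822; dist=6371·c=12655.570 ≈ 12655.6 km; running total=15435.4 km
Leg 2 bearing: y=sinΔλ·cosφ2=-0.15623370, x=cosφ1·sinφ2-sinφ1·cosφ2·cosΔλ=-0.90142011; θ=atan2(y, x)=-170.1672° <0 so +360° → 189.8328° ≈ 189.8°
Leg 3: φ1=-0.7621382, φ2=0.9161931, Δφ=1.6783313, Δλ=-1.7060785 rad; a=sin²(Δφ/2)+cosφ1·cosφ2·sin²(Δλ/2)=0.8035705518; c=2·atan2(√a, √(1-a))=2.223254017; dist=6371·c=14164.351 ≈ 14164.4 km; running total=29599.8 km
Leg 3 bearing: y=sinΔλ·cosφ2=-0.60328168, x=cosφ1·sinφ2-sinφ1·cosφ2·cosΔλ=0.51713721; θ=atan2(y, x)=-49.3966° <0 so +360° → 310.6034° ≈ 310.6°
Leg 4: φ1=0.9161931, φ2=0.2440529, Δφ=-0.6721403, Δλ=-0.6327936 rad; a=sin²(Δφ/2)+cosφ1·cosφ2·sin²(Δλ/2)=0.1659506065; c=2·atan2(√a, √(1-a))=0.839145625; dist=6371·c=5346.197 ≈ 5346.2 km; running total=34946.0 km
Leg 4 bearing: y=sinΔλ·cosφ2=-0.57387455, x=cosφ1·sinφ2-sinφ1·cosφ2·cosΔλ=-0.47361589; θ=atan2(y, x)=-129.5327° <0 so +360° → 230.4673° ≈ 230.5°
Leg 5: φ1=0.2440529, φ2=-0.7568149, Δφ=-1.0008678, Δλ=-0.8478268 rad; a=sin²(Δφ/2)+cosφ1·cosφ2·sin²(Δλ/2)=0.3495766503; c=2·atan2(√a, √(1-a))=1.265215967; dist=6371·c=8060.691 ≈ 8060.7 km; running total=43006.7 km
Leg 5 bearing: y=sinΔλ·cosφ2=-0.54515682, x=cosφ1·sinφ2-sinφ1·cosφ2·cosΔλ=-0.78249300; θ=atan2(y, x)=-145.1354° <0 so +360° → 214.8646° ≈ 214.9°
Leg 6: φ1=-0.7568149, φ2=-0.5741802, Δφ=0.1826347, Δλ=0.4476211 rad; a=sin²(Δφ/2)+cosφ1·cosφ2·sin²(Δλ/2)=0.0383861544; c=2·atan2(√a, √(1-a))=0.394398938; dist=6371·c=2512.716 ≈ 2512.7 km; running total=45519.4 km
Leg 6 bearing: y=sinΔλ·cosφ2=0.36341394, x=cosφ1·sinφ2-sinφ1·cosφ2·cosΔλ=0.12482363; θ=atan2(y, x)=71.0437° ≈ 71.0°
Leg 7: φ1=-0.5741802, φ2=-0.8351645, Δφ=-0.2609843, Δλ=0.9100339 rad; a=sin²(Δφ/2)+cosφ1·cosφ2·sin²(Δλ/2)=0.1257555884; c=2·atan2(√a, √(1-a))=0.725015983; dist=6371·c=4619.077 ≈ 4619.1 km; running total=50138.5 km
Leg 7 bearing: y=sinΔλ·cosφ2=0.52981497, x=cosφ1·sinφ2-sinφ1·cosφ2·cosΔλ=-0.39882400; θ=atan2(y, x)=126.9710° ≈ 127.0°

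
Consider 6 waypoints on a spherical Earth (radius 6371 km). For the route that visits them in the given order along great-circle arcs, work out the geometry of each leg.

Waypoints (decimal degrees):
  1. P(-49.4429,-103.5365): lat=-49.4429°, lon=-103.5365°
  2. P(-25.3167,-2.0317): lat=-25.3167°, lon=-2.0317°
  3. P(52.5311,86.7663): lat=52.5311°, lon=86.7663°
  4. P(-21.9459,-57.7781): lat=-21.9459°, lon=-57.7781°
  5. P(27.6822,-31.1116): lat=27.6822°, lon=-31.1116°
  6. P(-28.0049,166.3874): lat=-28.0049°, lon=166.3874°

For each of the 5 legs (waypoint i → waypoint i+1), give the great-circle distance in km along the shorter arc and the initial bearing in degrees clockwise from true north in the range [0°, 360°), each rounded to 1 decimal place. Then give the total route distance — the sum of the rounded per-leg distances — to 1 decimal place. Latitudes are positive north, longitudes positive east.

Leg 1: dist=8674.8 km, bearing=115.1°
Leg 2: dist=12135.7 km, bearing=40.1°
Leg 3: dist=15471.0 km, bearing=304.7°
Leg 4: dist=6217.8 km, bearing=28.7°
Leg 5: dist=18295.7 km, bearing=264.7°
Total: 60795.0 km

Leg 1: φ1=-0.8629414, φ2=-0.4418598, Δφ=0.4210816, Δλ=1.7715930 rad; a=sin²(Δφ/2)+cosφ1·cosφ2·sin²(Δλ/2)=0.3961697699; c=2·atan2(√a, √(1-a))=1.361613653; dist=6371·c=8674.841 ≈ 8674.8 km; running total=8674.8 km
Leg 1 bearing: y=sinΔλ·cosφ2=0.88579563, x=cosφ1·sinφ2-sinφ1·cosφ2·cosΔλ=-0.41502198; θ=atan2(y, x)=115.1045° ≈ 115.1°
Leg 2: φ1=-0.4418598, φ2=0.9168407, Δφ=1.3587004, Δλ=1.5498175 rad; a=sin²(Δφ/2)+cosφ1·cosφ2·sin²(Δλ/2)=0.6639302716; c=2·atan2(√a, √(1-a))=1.904834378; dist=6371·c=12135.700 ≈ 12135.7 km; running total=20810.5 km
Leg 2 bearing: y=sinΔλ·cosφ2=0.60819685, x=cosφ1·sinφ2-sinφ1·cosφ2·cosΔλ=0.72291359; θ=atan2(y, x)=40.0743° ≈ 40.1°
Leg 3: φ1=0.9168407, φ2=-0.3830282, Δφ=-1.2998689, Δλ=-2.5227757 rad; a=sin²(Δφ/2)+cosφ1·cosφ2·sin²(Δλ/2)=0.8781210342; c=2·atan2(√a, √(1-a))=2.428346709; dist=6371·c=15470.997 ≈ 15471.0 km; running total=36281.5 km
Leg 3 bearing: y=sinΔλ·cosφ2=-0.53803824, x=cosφ1·sinφ2-sinφ1·cosφ2·cosΔλ=0.37230738; θ=atan2(y, x)=-55.3179° <0 so +360° → 304.6821° ≈ 304.7°
Leg 4: φ1=-0.3830282, φ2=0.4831455, Δφ=0.8661737, Δλ=0.4654182 rad; a=sin²(Δφ/2)+cosφ1·cosφ2·sin²(Δλ/2)=0.2198097425; c=2·atan2(√a, √(1-a))=0.975951169; dist=6371·c=6217.785 ≈ 6217.8 km; running total=42499.3 km
Leg 4 bearing: y=sinΔλ·cosφ2=0.39742642, x=cosφ1·sinφ2-sinφ1·cosφ2·cosΔλ=0.72665392; θ=atan2(y, x)=28.6754° ≈ 28.7°
Leg 5: φ1=0.4831455, φ2=-0.4887777, Δφ=-0.9719232, Δλ=3.4470078 rad; a=sin²(Δφ/2)+cosφ1·cosφ2·sin²(Δλ/2)=0.9819009646; c=2·atan2(√a, √(1-a))=2.871709023; dist=6371·c=18295.658 ≈ 18295.7 km; running total=60795.0 km
Leg 5 bearing: y=sinΔλ·cosφ2=-0.26548069, x=cosφ1·sinφ2-sinφ1·cosφ2·cosΔλ=-0.02461390; θ=atan2(y, x)=-95.2970° <0 so +360° → 264.7030° ≈ 264.7°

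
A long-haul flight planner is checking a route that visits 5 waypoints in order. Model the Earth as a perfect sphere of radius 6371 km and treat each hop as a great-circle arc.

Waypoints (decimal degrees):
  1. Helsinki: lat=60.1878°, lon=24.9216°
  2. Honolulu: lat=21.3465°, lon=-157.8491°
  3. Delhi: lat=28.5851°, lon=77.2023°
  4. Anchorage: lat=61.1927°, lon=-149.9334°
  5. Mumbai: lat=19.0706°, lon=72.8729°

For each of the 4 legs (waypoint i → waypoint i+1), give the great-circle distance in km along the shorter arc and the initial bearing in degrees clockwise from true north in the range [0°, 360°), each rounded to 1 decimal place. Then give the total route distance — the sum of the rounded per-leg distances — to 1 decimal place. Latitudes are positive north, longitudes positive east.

Leg 1: dist=10945.4 km, bearing=2.6°
Leg 2: dist=11911.0 km, bearing=311.1°
Leg 3: dist=9167.9 km, bearing=20.9°
Leg 4: dist=10312.3 km, bearing=320.0°
Total: 42336.6 km

Leg 1: φ1=1.0504753, φ2=0.3725667, Δφ=-0.6779086, Δλ=-3.1899505 rad; a=sin²(Δφ/2)+cosφ1·cosφ2·sin²(Δλ/2)=0.5733379996; c=2·atan2(√a, √(1-a))=1.718003411; dist=6371·c=10945.400 ≈ 10945.4 km; running total=10945.4 km
Leg 1 bearing: y=sinΔλ·cosφ2=0.04502275, x=cosφ1·sinφ2-sinφ1·cosφ2·cosΔλ=0.98815945; θ=atan2(y, x)=2.6087° ≈ 2.6°
Leg 2: φ1=0.3725667, φ2=0.4989041, Δφ=0.1263374, Δλ=4.1024208 rad; a=sin²(Δφ/2)+cosφ1·cosφ2·sin²(Δλ/2)=0.6471715915; c=2·atan2(√a, √(1-a))=1.869564510; dist=6371·c=11910.995 ≈ 11911.0 km; running total=22856.4 km
Leg 2 bearing: y=sinΔλ·cosφ2=-0.71975504, x=cosφ1·sinφ2-sinφ1·cosφ2·cosΔλ=0.62874062; θ=atan2(y, x)=-48.8612° <0 so +360° → 311.1388° ≈ 311.1°
Leg 3: φ1=0.4989041, φ2=1.0680141, Δφ=0.5691100, Δλ=-3.9642658 rad; a=sin²(Δφ/2)+cosφ1·cosφ2·sin²(Δλ/2)=0.4342942501; c=2·atan2(√a, √(1-a))=1.439003633; dist=6371·c=9167.892 ≈ 9167.9 km; running total=32024.3 km
Leg 3 bearing: y=sinΔλ·cosφ2=0.35319133, x=cosφ1·sinφ2-sinφ1·cosφ2·cosΔλ=0.92627582; θ=atan2(y, x)=20.8720° ≈ 20.9°
Leg 4: φ1=1.0680141, φ2=0.3328448, Δφ=-0.7351693, Δλ=3.8887035 rad; a=sin²(Δφ/2)+cosφ1·cosφ2·sin²(Δλ/2)=0.5239111152; c=2·atan2(√a, √(1-a))=1.618636804; dist=6371·c=10312.335 ≈ 10312.3 km; running total=42336.6 km
Leg 4 bearing: y=sinΔλ·cosφ2=-0.64222756, x=cosφ1·sinφ2-sinφ1·cosφ2·cosΔλ=0.76502078; θ=atan2(y, x)=-40.0131° <0 so +360° → 319.9869° ≈ 320.0°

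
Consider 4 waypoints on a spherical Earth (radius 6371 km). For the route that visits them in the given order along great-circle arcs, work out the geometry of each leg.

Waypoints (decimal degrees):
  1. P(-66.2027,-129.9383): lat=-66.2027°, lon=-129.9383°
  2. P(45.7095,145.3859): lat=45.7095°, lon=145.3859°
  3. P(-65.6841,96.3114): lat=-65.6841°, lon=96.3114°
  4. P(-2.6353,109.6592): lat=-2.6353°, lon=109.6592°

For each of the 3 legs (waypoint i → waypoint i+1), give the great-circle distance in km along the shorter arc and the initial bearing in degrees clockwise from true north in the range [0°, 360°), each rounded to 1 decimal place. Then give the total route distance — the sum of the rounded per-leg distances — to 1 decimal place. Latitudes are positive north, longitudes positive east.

Leg 1: dist=14339.9 km, bearing=296.6°
Leg 2: dist=13081.2 km, bearing=200.6°
Leg 3: dist=7089.9 km, bearing=14.9°
Total: 34511.0 km

Leg 1: φ1=-1.1554551, φ2=0.7977813, Δφ=1.9532364, Δλ=4.8053138 rad; a=sin²(Δφ/2)+cosφ1·cosφ2·sin²(Δλ/2)=0.8144021599; c=2·atan2(√a, √(1-a))=2.250810854; dist=6371·c=14339.916 ≈ 14339.9 km; running total=14339.9 km
Leg 1 bearing: y=sinΔλ·cosφ2=-0.69528387, x=cosφ1·sinφ2-sinφ1·cosφ2·cosΔλ=0.34811702; θ=atan2(y, x)=-63.4036° <0 so +360° → 296.5964° ≈ 296.6°
Leg 2: φ1=0.7977813, φ2=-1.1464038, Δφ=-1.9441851, Δλ=-0.8565116 rad; a=sin²(Δφ/2)+cosφ1·cosφ2·sin²(Δλ/2)=0.7319752052; c=2·atan2(√a, √(1-a))=2.053245746; dist=6371·c=13081.229 ≈ 13081.2 km; running total=27421.1 km
Leg 2 bearing: y=sinΔλ·cosφ2=-0.31111570, x=cosφ1·sinφ2-sinφ1·cosφ2·cosΔλ=-0.82943176; θ=atan2(y, x)=-159.4392° <0 so +360° → 200.5608° ≈ 200.6°
Leg 3: φ1=-1.1464038, φ2=-0.0459947, Δφ=1.1004091, Δλ=0.2329631 rad; a=sin²(Δφ/2)+cosφ1·cosφ2·sin²(Δλ/2)=0.2789400096; c=2·atan2(√a, √(1-a))=1.112835498; dist=6371·c=7089.875 ≈ 7089.9 km; running total=34511.0 km
Leg 3 bearing: y=sinΔλ·cosφ2=0.23061740, x=cosφ1·sinφ2-sinφ1·cosφ2·cosΔλ=0.86680190; θ=atan2(y, x)=14.8987° ≈ 14.9°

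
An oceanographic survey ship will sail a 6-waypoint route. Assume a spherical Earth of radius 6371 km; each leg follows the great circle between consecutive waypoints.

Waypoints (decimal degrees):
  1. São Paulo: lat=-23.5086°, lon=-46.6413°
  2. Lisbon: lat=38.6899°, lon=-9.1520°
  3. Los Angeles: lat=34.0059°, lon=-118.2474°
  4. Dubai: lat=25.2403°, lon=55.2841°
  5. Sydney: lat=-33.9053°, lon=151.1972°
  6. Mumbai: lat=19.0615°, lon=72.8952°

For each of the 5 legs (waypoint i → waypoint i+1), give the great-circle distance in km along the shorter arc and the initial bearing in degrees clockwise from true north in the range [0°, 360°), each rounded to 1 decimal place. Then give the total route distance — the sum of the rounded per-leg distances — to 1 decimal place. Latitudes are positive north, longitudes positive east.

Leg 1: φ1=-0.4103025, φ2=0.6752661, Δφ=1.0855686, Δλ=0.6543117 rad; a=sin²(Δφ/2)+cosφ1·cosφ2·sin²(Δλ/2)=0.3407087036; c=2·atan2(√a, √(1-a))=1.246562537; dist=6371·c=7941.8499 ≈ 7941.8 km; running total=7941.8 km
Leg 1 bearing: y=sinΔλ·cosφ2=0.47504737, x=cosφ1·sinφ2-sinφ1·cosφ2·cosΔλ=0.82026528; θ=atan2(y, x)=30.0768° ≈ 30.1°
Leg 2: φ1=0.6752661, φ2=0.5935149, Δφ=-0.0817512, Δλ=-1.9040739 rad; a=sin²(Δφ/2)+cosφ1·cosφ2·sin²(Δλ/2)=0.4310352003; c=2·atan2(√a, √(1-a))=1.432425598; dist=6371·c=9125.983 ≈ 9126.0 km; running total=17067.8 km
Leg 2 bearing: y=sinΔλ·cosφ2=-0.78336551, x=cosφ1·sinφ2-sinφ1·cosφ2·cosΔλ=0.60606427; θ=atan2(y, x)=-52.2721° <0 so +360° → 307.7279° ≈ 307.7°
Leg 3: φ1=0.5935149, φ2=0.4405263, Δφ=-0.1529886, Δλ=3.0286960 rad; a=sin²(Δφ/2)+cosφ1·cosφ2·sin²(Δλ/2)=0.7532882948; c=2·atan2(√a, √(1-a))=2.102005889; dist=6371·c=13391.880 ≈ 13391.9 km; running total=30459.7 km
Leg 3 bearing: y=sinΔλ·cosφ2=0.10190129, x=cosφ1·sinφ2-sinφ1·cosφ2·cosΔλ=0.85615202; θ=atan2(y, x)=6.7876° ≈ 6.8°
Leg 4: φ1=0.4405263, φ2=-0.5917591, Δφ=-1.0322855, Δλ=1.6739994 rad; a=sin²(Δφ/2)+cosφ1·cosφ2·sin²(Δλ/2)=0.6576016632; c=2·atan2(√a, √(1-a))=1.891467221; dist=6371·c=12050.538 ≈ 12050.5 km; running total=42510.2 km
Leg 4 bearing: y=sinΔλ·cosφ2=0.82554471, x=cosφ1·sinφ2-sinφ1·cosφ2·cosΔλ=-0.46810554; θ=atan2(y, x)=119.5544° ≈ 119.6°
Leg 5: φ1=-0.5917591, φ2=0.3326859, Δφ=0.9244451, Δλ=-1.3666277 rad; a=sin²(Δφ/2)+cosφ1·cosφ2·sin²(Δλ/2)=0.5115624147; c=2·atan2(√a, √(1-a))=1.593923218; dist=6371·c=10154.885 ≈ 10154.9 km; running total=52665.1 km
Leg 5 bearing: y=sinΔλ·cosφ2=-0.92553732, x=cosφ1·sinφ2-sinφ1·cosφ2·cosΔλ=0.37794962; θ=atan2(y, x)=-67.7870° <0 so +360° → 292.2130° ≈ 292.2°

Leg 1: dist=7941.8 km, bearing=30.1°
Leg 2: dist=9126.0 km, bearing=307.7°
Leg 3: dist=13391.9 km, bearing=6.8°
Leg 4: dist=12050.5 km, bearing=119.6°
Leg 5: dist=10154.9 km, bearing=292.2°
Total: 52665.1 km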